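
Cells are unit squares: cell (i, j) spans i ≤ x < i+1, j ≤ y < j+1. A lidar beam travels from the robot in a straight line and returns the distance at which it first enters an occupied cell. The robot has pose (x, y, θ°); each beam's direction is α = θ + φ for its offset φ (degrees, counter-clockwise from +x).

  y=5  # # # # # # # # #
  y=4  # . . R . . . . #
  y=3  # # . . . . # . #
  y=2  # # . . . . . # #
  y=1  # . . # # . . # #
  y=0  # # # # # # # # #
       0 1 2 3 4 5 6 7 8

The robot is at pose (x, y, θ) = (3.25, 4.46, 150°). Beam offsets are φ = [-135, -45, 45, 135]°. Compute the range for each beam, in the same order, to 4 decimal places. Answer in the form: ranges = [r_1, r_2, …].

beam 1: φ=-135°, α=15°
  cosα=0.9659 sinα=0.2588 | (3,4) | tMaxX 0.7765 tMaxY 2.0864 | tΔX 1.0353 tΔY 3.8637
    t=0.7765 [x] (4,4)
    t=1.8117 [x] (5,4)
    t=2.0864 [y] (5,5) — stop
  → r_1 = 2.0864
beam 2: φ=-45°, α=105°
  cosα=-0.2588 sinα=0.9659 | (3,4) | tMaxX 0.9659 tMaxY 0.5590 | tΔX 3.8637 tΔY 1.0353
    t=0.5590 [y] (3,5) — stop
  → r_2 = 0.5590
beam 3: φ=45°, α=195°
  cosα=-0.9659 sinα=-0.2588 | (3,4) | tMaxX 0.2588 tMaxY 1.7773 | tΔX 1.0353 tΔY 3.8637
    t=0.2588 [x] (2,4)
    t=1.2941 [x] (1,4)
    t=1.7773 [y] (1,3) — stop
  → r_3 = 1.7773
beam 4: φ=135°, α=285°
  cosα=0.2588 sinα=-0.9659 | (3,4) | tMaxX 2.8978 tMaxY 0.4762 | tΔX 3.8637 tΔY 1.0353
    t=0.4762 [y] (3,3)
    t=1.5115 [y] (3,2)
    t=2.5468 [y] (3,1) — stop
  → r_4 = 2.5468

ranges = [2.0864, 0.5590, 1.7773, 2.5468]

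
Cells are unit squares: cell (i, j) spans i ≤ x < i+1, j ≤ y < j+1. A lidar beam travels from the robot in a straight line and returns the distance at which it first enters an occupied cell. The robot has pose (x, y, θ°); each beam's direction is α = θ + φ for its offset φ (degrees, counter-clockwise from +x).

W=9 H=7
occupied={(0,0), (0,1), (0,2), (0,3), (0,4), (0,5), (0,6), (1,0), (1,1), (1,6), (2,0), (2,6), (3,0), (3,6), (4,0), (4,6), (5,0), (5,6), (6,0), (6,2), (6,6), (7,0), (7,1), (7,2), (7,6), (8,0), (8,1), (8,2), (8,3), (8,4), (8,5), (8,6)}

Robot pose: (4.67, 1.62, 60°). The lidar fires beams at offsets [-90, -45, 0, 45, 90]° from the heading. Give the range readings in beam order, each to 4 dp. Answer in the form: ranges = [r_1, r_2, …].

beam 1: φ=-90°, α=330°
  direction (0.8660, -0.5000); cell (4,1); t to first gridline: x 0.3811, y 1.2400 (then +1.1547 / +2.0000)
    (5,1) via x @ 0.3811
    (5,0) via y @ 1.2400  # hit
  → r_1 = 1.2400
beam 2: φ=-45°, α=15°
  direction (0.9659, 0.2588); cell (4,1); t to first gridline: x 0.3416, y 1.4682 (then +1.0353 / +3.8637)
    (5,1) via x @ 0.3416
    (6,1) via x @ 1.3769
    (6,2) via y @ 1.4682  # hit
  → r_2 = 1.4682
beam 3: φ=0°, α=60°
  direction (0.5000, 0.8660); cell (4,1); t to first gridline: x 0.6600, y 0.4388 (then +2.0000 / +1.1547)
    (4,2) via y @ 0.4388
    (5,2) via x @ 0.6600
    (5,3) via y @ 1.5935
    (6,3) via x @ 2.6600
    (6,4) via y @ 2.7482
    (6,5) via y @ 3.9029
    (7,5) via x @ 4.6600
    (7,6) via y @ 5.0576  # hit
  → r_3 = 5.0576
beam 4: φ=45°, α=105°
  direction (-0.2588, 0.9659); cell (4,1); t to first gridline: x 2.5887, y 0.3934 (then +3.8637 / +1.0353)
    (4,2) via y @ 0.3934
    (4,3) via y @ 1.4287
    (4,4) via y @ 2.4640
    (3,4) via x @ 2.5887
    (3,5) via y @ 3.4992
    (3,6) via y @ 4.5345  # hit
  → r_4 = 4.5345
beam 5: φ=90°, α=150°
  direction (-0.8660, 0.5000); cell (4,1); t to first gridline: x 0.7736, y 0.7600 (then +1.1547 / +2.0000)
    (4,2) via y @ 0.7600
    (3,2) via x @ 0.7736
    (2,2) via x @ 1.9283
    (2,3) via y @ 2.7600
    (1,3) via x @ 3.0831
    (0,3) via x @ 4.2378  # hit
  → r_5 = 4.2378

ranges = [1.2400, 1.4682, 5.0576, 4.5345, 4.2378]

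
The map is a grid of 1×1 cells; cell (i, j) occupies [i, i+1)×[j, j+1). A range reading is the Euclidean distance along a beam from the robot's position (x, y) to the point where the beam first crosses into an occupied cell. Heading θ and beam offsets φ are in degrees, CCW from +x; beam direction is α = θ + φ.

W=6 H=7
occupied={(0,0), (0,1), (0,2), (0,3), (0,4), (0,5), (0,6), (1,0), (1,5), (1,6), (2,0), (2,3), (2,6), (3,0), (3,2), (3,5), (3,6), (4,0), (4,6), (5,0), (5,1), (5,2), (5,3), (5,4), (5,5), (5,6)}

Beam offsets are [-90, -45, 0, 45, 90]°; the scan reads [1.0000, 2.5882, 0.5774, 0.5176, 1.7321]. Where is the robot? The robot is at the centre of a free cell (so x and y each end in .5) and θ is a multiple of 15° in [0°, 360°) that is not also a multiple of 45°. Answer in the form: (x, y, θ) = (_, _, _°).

The pose lattice has 16·16 = 256 candidates. Test each by forward raycasting.
  (1.5, 4.5, 120°): beam 1 = 1.7321 ≠ 1.0000 ✗
  (2.5, 4.5, 255°): beam 1 = 1.5529 ≠ 1.0000 ✗
  (1.5, 4.5, 210°): beam 1 = 0.5774 ≠ 1.0000 ✗
  (4.5, 2.5, 105°): beam 1 = 0.5176 ≠ 1.0000 ✗
  …
  (4.5, 2.5, 150°): r_1=1.0000, r_2=2.5882, r_3=0.5774, r_4=0.5176, r_5=1.7321 — all match ✓
No second candidate reproduces the full scan.

(x, y, θ) = (4.5, 2.5, 150°)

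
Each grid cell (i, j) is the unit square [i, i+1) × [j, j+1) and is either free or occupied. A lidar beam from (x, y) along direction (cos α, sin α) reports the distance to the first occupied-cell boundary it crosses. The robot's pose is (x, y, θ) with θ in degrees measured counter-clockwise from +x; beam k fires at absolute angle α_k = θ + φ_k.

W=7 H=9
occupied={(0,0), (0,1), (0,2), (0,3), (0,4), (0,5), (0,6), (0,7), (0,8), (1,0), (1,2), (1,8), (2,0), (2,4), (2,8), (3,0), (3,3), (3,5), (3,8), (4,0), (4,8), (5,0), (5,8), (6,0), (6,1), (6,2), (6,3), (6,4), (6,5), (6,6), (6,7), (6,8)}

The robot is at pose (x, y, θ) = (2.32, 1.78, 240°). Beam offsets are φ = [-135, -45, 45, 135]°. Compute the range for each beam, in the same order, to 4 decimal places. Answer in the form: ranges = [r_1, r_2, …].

ranges = [1.2364, 1.3666, 0.8075, 3.8098]

beam 1: φ=-135°, α=105°
  cosα=-0.2588 sinα=0.9659 | (2,1) | tMaxX 1.2364 tMaxY 0.2278 | tΔX 3.8637 tΔY 1.0353
    t=0.2278 [y] (2,2)
    t=1.2364 [x] (1,2) — stop
  → r_1 = 1.2364
beam 2: φ=-45°, α=195°
  cosα=-0.9659 sinα=-0.2588 | (2,1) | tMaxX 0.3313 tMaxY 3.0137 | tΔX 1.0353 tΔY 3.8637
    t=0.3313 [x] (1,1)
    t=1.3666 [x] (0,1) — stop
  → r_2 = 1.3666
beam 3: φ=45°, α=285°
  cosα=0.2588 sinα=-0.9659 | (2,1) | tMaxX 2.6273 tMaxY 0.8075 | tΔX 3.8637 tΔY 1.0353
    t=0.8075 [y] (2,0) — stop
  → r_3 = 0.8075
beam 4: φ=135°, α=15°
  cosα=0.9659 sinα=0.2588 | (2,1) | tMaxX 0.7040 tMaxY 0.8500 | tΔX 1.0353 tΔY 3.8637
    t=0.7040 [x] (3,1)
    t=0.8500 [y] (3,2)
    t=1.7393 [x] (4,2)
    t=2.7745 [x] (5,2)
    t=3.8098 [x] (6,2) — stop
  → r_4 = 3.8098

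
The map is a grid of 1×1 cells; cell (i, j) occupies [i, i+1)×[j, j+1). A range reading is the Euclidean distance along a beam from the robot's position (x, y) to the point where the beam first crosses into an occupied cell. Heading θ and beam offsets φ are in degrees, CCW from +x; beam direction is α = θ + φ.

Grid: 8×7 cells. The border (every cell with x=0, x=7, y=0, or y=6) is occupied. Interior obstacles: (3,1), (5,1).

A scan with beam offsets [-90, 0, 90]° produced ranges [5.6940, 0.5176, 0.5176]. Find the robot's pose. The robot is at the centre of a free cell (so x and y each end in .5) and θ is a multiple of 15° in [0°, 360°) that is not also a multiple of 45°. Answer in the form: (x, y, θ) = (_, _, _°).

Enumerate (i+0.5, j+0.5, θ) over the 28 free cells and 16 admissible headings. For each, cast all 3 beams and compare to the given ranges.
  (1.5, 3.5, 75°): beam 2 = 2.5882 ≠ 0.5176 ✗
  (4.5, 4.5, 345°): beam 1 = 2.5882 ≠ 5.6940 ✗
  (1.5, 3.5, 285°): beam 1 = 0.5176 ≠ 5.6940 ✗
  (5.5, 4.5, 75°): beam 1 = 1.5529 ≠ 5.6940 ✗
  …
  (1.5, 5.5, 75°): r_1=5.6940, r_2=0.5176, r_3=0.5176 — all match ✓
No second candidate reproduces the full scan.

(x, y, θ) = (1.5, 5.5, 75°)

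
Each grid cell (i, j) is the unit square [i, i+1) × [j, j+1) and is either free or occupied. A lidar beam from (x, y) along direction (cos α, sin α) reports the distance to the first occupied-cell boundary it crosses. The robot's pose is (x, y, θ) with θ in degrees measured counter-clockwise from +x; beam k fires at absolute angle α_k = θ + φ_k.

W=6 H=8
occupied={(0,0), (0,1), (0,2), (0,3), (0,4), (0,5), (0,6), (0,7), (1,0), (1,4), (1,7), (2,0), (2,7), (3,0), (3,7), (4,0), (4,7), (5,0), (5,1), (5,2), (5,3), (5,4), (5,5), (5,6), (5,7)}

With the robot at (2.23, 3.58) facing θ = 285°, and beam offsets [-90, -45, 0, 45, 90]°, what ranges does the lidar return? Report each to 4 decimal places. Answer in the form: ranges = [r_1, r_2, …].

beam 1: φ=-90°, α=195°
  cosα=-0.9659 sinα=-0.2588 | (2,3) | tMaxX 0.2381 tMaxY 2.2409 | tΔX 1.0353 tΔY 3.8637
    t=0.2381 [x] (1,3)
    t=1.2734 [x] (0,3) — stop
  → r_1 = 1.2734
beam 2: φ=-45°, α=240°
  cosα=-0.5000 sinα=-0.8660 | (2,3) | tMaxX 0.4600 tMaxY 0.6697 | tΔX 2.0000 tΔY 1.1547
    t=0.4600 [x] (1,3)
    t=0.6697 [y] (1,2)
    t=1.8244 [y] (1,1)
    t=2.4600 [x] (0,1) — stop
  → r_2 = 2.4600
beam 3: φ=0°, α=285°
  cosα=0.2588 sinα=-0.9659 | (2,3) | tMaxX 2.9751 tMaxY 0.6005 | tΔX 3.8637 tΔY 1.0353
    t=0.6005 [y] (2,2)
    t=1.6357 [y] (2,1)
    t=2.6710 [y] (2,0) — stop
  → r_3 = 2.6710
beam 4: φ=45°, α=330°
  cosα=0.8660 sinα=-0.5000 | (2,3) | tMaxX 0.8891 tMaxY 1.1600 | tΔX 1.1547 tΔY 2.0000
    t=0.8891 [x] (3,3)
    t=1.1600 [y] (3,2)
    t=2.0438 [x] (4,2)
    t=3.1600 [y] (4,1)
    t=3.1985 [x] (5,1) — stop
  → r_4 = 3.1985
beam 5: φ=90°, α=15°
  cosα=0.9659 sinα=0.2588 | (2,3) | tMaxX 0.7972 tMaxY 1.6228 | tΔX 1.0353 tΔY 3.8637
    t=0.7972 [x] (3,3)
    t=1.6228 [y] (3,4)
    t=1.8324 [x] (4,4)
    t=2.8677 [x] (5,4) — stop
  → r_5 = 2.8677

ranges = [1.2734, 2.4600, 2.6710, 3.1985, 2.8677]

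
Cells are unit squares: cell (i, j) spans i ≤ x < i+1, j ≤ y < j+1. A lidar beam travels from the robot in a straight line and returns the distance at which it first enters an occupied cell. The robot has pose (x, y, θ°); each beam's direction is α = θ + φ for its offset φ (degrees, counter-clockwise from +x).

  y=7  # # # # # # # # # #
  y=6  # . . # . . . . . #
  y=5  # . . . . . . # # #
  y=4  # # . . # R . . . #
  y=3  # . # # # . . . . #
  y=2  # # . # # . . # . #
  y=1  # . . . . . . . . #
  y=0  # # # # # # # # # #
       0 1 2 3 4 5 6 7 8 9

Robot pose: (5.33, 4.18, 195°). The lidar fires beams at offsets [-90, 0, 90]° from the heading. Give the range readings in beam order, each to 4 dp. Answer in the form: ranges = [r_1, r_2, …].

ranges = [2.9195, 0.3416, 3.2922]

beam 1: φ=-90°, α=105°
  d=(-0.2588,0.9659)  start (5,4)  tX=1.2750 tY=0.8489  stride 1/|dx|=3.8637 1/|dy|=1.0353
    cross y-line → (5,5), t=0.8489
    cross x-line → (4,5), t=1.2750
    cross y-line → (4,6), t=1.8842
    cross y-line → (4,7), t=2.9195 (wall)
  → r_1 = 2.9195
beam 2: φ=0°, α=195°
  d=(-0.9659,-0.2588)  start (5,4)  tX=0.3416 tY=0.6955  stride 1/|dx|=1.0353 1/|dy|=3.8637
    cross x-line → (4,4), t=0.3416 (wall)
  → r_2 = 0.3416
beam 3: φ=90°, α=285°
  d=(0.2588,-0.9659)  start (5,4)  tX=2.5887 tY=0.1863  stride 1/|dx|=3.8637 1/|dy|=1.0353
    cross y-line → (5,3), t=0.1863
    cross y-line → (5,2), t=1.2216
    cross y-line → (5,1), t=2.2569
    cross x-line → (6,1), t=2.5887
    cross y-line → (6,0), t=3.2922 (wall)
  → r_3 = 3.2922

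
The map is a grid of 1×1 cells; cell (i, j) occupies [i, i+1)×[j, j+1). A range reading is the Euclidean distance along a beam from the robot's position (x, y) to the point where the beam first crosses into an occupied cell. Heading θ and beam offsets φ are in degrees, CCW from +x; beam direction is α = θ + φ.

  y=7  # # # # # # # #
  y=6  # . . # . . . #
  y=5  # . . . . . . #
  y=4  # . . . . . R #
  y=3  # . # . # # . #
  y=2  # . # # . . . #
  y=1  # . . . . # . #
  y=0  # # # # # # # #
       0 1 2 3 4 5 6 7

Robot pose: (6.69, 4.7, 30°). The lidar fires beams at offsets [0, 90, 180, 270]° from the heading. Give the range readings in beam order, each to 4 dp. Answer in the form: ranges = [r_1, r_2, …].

beam 1: φ=0°, α=30°
  cosα=0.8660 sinα=0.5000 | (6,4) | tMaxX 0.3580 tMaxY 0.6000 | tΔX 1.1547 tΔY 2.0000
    t=0.3580 [x] (7,4) — stop
  → r_1 = 0.3580
beam 2: φ=90°, α=120°
  cosα=-0.5000 sinα=0.8660 | (6,4) | tMaxX 1.3800 tMaxY 0.3464 | tΔX 2.0000 tΔY 1.1547
    t=0.3464 [y] (6,5)
    t=1.3800 [x] (5,5)
    t=1.5011 [y] (5,6)
    t=2.6558 [y] (5,7) — stop
  → r_2 = 2.6558
beam 3: φ=180°, α=210°
  cosα=-0.8660 sinα=-0.5000 | (6,4) | tMaxX 0.7967 tMaxY 1.4000 | tΔX 1.1547 tΔY 2.0000
    t=0.7967 [x] (5,4)
    t=1.4000 [y] (5,3) — stop
  → r_3 = 1.4000
beam 4: φ=270°, α=300°
  cosα=0.5000 sinα=-0.8660 | (6,4) | tMaxX 0.6200 tMaxY 0.8083 | tΔX 2.0000 tΔY 1.1547
    t=0.6200 [x] (7,4) — stop
  → r_4 = 0.6200

ranges = [0.3580, 2.6558, 1.4000, 0.6200]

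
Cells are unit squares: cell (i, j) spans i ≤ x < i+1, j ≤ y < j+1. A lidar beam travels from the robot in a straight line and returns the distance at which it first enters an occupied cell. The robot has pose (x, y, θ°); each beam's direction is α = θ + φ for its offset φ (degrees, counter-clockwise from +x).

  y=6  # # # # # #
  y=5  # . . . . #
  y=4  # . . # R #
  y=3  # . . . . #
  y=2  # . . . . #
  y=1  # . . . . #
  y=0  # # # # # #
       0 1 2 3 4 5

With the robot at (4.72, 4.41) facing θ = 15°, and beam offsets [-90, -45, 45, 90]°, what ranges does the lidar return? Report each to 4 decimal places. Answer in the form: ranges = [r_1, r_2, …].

beam 1: φ=-90°, α=285°
  cosα=0.2588 sinα=-0.9659 | (4,4) | tMaxX 1.0818 tMaxY 0.4245 | tΔX 3.8637 tΔY 1.0353
    t=0.4245 [y] (4,3)
    t=1.0818 [x] (5,3) — stop
  → r_1 = 1.0818
beam 2: φ=-45°, α=330°
  cosα=0.8660 sinα=-0.5000 | (4,4) | tMaxX 0.3233 tMaxY 0.8200 | tΔX 1.1547 tΔY 2.0000
    t=0.3233 [x] (5,4) — stop
  → r_2 = 0.3233
beam 3: φ=45°, α=60°
  cosα=0.5000 sinα=0.8660 | (4,4) | tMaxX 0.5600 tMaxY 0.6813 | tΔX 2.0000 tΔY 1.1547
    t=0.5600 [x] (5,4) — stop
  → r_3 = 0.5600
beam 4: φ=90°, α=105°
  cosα=-0.2588 sinα=0.9659 | (4,4) | tMaxX 2.7819 tMaxY 0.6108 | tΔX 3.8637 tΔY 1.0353
    t=0.6108 [y] (4,5)
    t=1.6461 [y] (4,6) — stop
  → r_4 = 1.6461

ranges = [1.0818, 0.3233, 0.5600, 1.6461]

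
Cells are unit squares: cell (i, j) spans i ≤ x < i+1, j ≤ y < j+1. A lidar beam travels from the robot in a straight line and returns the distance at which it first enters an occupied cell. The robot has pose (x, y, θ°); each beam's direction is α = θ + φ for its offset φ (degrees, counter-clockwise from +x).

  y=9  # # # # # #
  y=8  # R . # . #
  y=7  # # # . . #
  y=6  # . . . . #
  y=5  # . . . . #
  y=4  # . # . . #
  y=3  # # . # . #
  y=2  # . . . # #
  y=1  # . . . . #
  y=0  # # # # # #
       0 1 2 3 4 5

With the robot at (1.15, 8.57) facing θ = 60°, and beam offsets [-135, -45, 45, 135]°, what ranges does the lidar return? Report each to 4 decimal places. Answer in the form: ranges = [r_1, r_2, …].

ranges = [0.5901, 1.6614, 0.4452, 0.1553]

beam 1: φ=-135°, α=285°
  cosα=0.2588 sinα=-0.9659 | (1,8) | tMaxX 3.2841 tMaxY 0.5901 | tΔX 3.8637 tΔY 1.0353
    t=0.5901 [y] (1,7) — stop
  → r_1 = 0.5901
beam 2: φ=-45°, α=15°
  cosα=0.9659 sinα=0.2588 | (1,8) | tMaxX 0.8800 tMaxY 1.6614 | tΔX 1.0353 tΔY 3.8637
    t=0.8800 [x] (2,8)
    t=1.6614 [y] (2,9) — stop
  → r_2 = 1.6614
beam 3: φ=45°, α=105°
  cosα=-0.2588 sinα=0.9659 | (1,8) | tMaxX 0.5796 tMaxY 0.4452 | tΔX 3.8637 tΔY 1.0353
    t=0.4452 [y] (1,9) — stop
  → r_3 = 0.4452
beam 4: φ=135°, α=195°
  cosα=-0.9659 sinα=-0.2588 | (1,8) | tMaxX 0.1553 tMaxY 2.2023 | tΔX 1.0353 tΔY 3.8637
    t=0.1553 [x] (0,8) — stop
  → r_4 = 0.1553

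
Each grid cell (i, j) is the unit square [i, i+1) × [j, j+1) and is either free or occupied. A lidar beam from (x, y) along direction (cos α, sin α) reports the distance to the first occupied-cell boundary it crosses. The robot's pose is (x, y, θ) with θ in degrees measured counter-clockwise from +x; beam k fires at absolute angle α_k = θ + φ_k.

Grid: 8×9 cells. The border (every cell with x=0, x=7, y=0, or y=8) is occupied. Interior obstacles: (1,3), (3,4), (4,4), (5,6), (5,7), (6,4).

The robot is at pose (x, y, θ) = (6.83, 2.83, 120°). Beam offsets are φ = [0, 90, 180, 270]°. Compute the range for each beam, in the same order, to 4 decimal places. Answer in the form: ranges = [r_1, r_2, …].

beam 1: φ=0°, α=120°
  cosα=-0.5000 sinα=0.8660 | (6,2) | tMaxX 1.6600 tMaxY 0.1963 | tΔX 2.0000 tΔY 1.1547
    t=0.1963 [y] (6,3)
    t=1.3510 [y] (6,4) — stop
  → r_1 = 1.3510
beam 2: φ=90°, α=210°
  cosα=-0.8660 sinα=-0.5000 | (6,2) | tMaxX 0.9584 tMaxY 1.6600 | tΔX 1.1547 tΔY 2.0000
    t=0.9584 [x] (5,2)
    t=1.6600 [y] (5,1)
    t=2.1131 [x] (4,1)
    t=3.2678 [x] (3,1)
    t=3.6600 [y] (3,0) — stop
  → r_2 = 3.6600
beam 3: φ=180°, α=300°
  cosα=0.5000 sinα=-0.8660 | (6,2) | tMaxX 0.3400 tMaxY 0.9584 | tΔX 2.0000 tΔY 1.1547
    t=0.3400 [x] (7,2) — stop
  → r_3 = 0.3400
beam 4: φ=270°, α=30°
  cosα=0.8660 sinα=0.5000 | (6,2) | tMaxX 0.1963 tMaxY 0.3400 | tΔX 1.1547 tΔY 2.0000
    t=0.1963 [x] (7,2) — stop
  → r_4 = 0.1963

ranges = [1.3510, 3.6600, 0.3400, 0.1963]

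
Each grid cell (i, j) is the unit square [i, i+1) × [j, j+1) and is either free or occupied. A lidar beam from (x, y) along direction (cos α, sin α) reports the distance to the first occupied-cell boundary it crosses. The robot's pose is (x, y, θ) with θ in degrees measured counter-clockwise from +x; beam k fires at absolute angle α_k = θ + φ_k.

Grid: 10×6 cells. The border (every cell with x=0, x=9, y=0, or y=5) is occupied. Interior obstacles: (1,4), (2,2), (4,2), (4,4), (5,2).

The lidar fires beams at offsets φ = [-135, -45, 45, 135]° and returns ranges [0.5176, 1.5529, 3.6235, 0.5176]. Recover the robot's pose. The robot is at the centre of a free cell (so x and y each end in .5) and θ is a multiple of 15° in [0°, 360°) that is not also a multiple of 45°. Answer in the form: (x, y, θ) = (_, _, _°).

Candidates: 27 free-cell centres × 16 headings = 432 poses. Raycast each; keep the one whose scan matches to 4 dp.
  (6.5, 3.5, 300°): beam 1 = 1.9319 ≠ 0.5176 ✗
  (8.5, 3.5, 75°): beam 1 = 1.0000 ≠ 0.5176 ✗
  (6.5, 1.5, 30°): beam 2 = 1.9319 ≠ 1.5529 ✗
  (7.5, 4.5, 75°): beam 1 = 3.0000 ≠ 0.5176 ✗
  …
  (5.5, 4.5, 300°): r_1=0.5176, r_2=1.5529, r_3=3.6235, r_4=0.5176 — all match ✓
Only this pose fits every beam.

(x, y, θ) = (5.5, 4.5, 300°)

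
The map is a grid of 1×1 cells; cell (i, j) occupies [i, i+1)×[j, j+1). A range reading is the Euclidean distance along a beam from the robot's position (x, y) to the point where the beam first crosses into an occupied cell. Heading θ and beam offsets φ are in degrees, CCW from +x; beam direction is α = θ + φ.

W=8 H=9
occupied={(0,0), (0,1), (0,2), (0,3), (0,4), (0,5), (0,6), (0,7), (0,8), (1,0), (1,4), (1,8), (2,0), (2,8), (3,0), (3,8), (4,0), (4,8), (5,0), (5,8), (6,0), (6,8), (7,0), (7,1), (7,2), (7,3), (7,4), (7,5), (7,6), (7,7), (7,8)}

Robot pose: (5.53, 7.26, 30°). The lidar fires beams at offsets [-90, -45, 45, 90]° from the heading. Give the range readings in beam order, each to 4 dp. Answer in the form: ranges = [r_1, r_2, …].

ranges = [2.9400, 1.5219, 0.7661, 0.8545]

beam 1: φ=-90°, α=300°
  direction (0.5000, -0.8660); cell (5,7); t to first gridline: x 0.9400, y 0.3002 (then +2.0000 / +1.1547)
    (5,6) via y @ 0.3002
    (6,6) via x @ 0.9400
    (6,5) via y @ 1.4549
    (6,4) via y @ 2.6096
    (7,4) via x @ 2.9400  # hit
  → r_1 = 2.9400
beam 2: φ=-45°, α=345°
  direction (0.9659, -0.2588); cell (5,7); t to first gridline: x 0.4866, y 1.0046 (then +1.0353 / +3.8637)
    (6,7) via x @ 0.4866
    (6,6) via y @ 1.0046
    (7,6) via x @ 1.5219  # hit
  → r_2 = 1.5219
beam 3: φ=45°, α=75°
  direction (0.2588, 0.9659); cell (5,7); t to first gridline: x 1.8159, y 0.7661 (then +3.8637 / +1.0353)
    (5,8) via y @ 0.7661  # hit
  → r_3 = 0.7661
beam 4: φ=90°, α=120°
  direction (-0.5000, 0.8660); cell (5,7); t to first gridline: x 1.0600, y 0.8545 (then +2.0000 / +1.1547)
    (5,8) via y @ 0.8545  # hit
  → r_4 = 0.8545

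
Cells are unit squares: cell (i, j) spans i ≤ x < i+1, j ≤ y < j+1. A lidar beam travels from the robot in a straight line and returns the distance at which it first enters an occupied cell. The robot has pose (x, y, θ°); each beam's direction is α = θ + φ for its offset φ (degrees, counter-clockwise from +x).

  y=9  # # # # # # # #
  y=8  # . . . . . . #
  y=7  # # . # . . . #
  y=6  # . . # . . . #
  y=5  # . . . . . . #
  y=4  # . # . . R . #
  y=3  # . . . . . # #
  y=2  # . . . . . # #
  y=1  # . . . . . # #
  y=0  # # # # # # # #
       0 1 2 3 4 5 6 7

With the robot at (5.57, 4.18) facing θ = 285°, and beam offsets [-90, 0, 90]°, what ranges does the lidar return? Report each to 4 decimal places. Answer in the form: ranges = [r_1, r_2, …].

beam 1: φ=-90°, α=195°
  dir = (cos 195°, sin 195°) = (-0.9659, -0.2588); from cell (5,4)
  next x-line at t=0.5901, next y-line at t=0.6955; Δt_x=1.0353, Δt_y=3.8637
    x: enter (4,4) at t=0.5901
    y: enter (4,3) at t=0.6955
    x: enter (3,3) at t=1.6254
    x: enter (2,3) at t=2.6607
    x: enter (1,3) at t=3.6959
    y: enter (1,2) at t=4.5592
    x: enter (0,2) at t=4.7312 ← occupied
  → r_1 = 4.7312
beam 2: φ=0°, α=285°
  dir = (cos 285°, sin 285°) = (0.2588, -0.9659); from cell (5,4)
  next x-line at t=1.6614, next y-line at t=0.1863; Δt_x=3.8637, Δt_y=1.0353
    y: enter (5,3) at t=0.1863
    y: enter (5,2) at t=1.2216
    x: enter (6,2) at t=1.6614 ← occupied
  → r_2 = 1.6614
beam 3: φ=90°, α=15°
  dir = (cos 15°, sin 15°) = (0.9659, 0.2588); from cell (5,4)
  next x-line at t=0.4452, next y-line at t=3.1682; Δt_x=1.0353, Δt_y=3.8637
    x: enter (6,4) at t=0.4452
    x: enter (7,4) at t=1.4804 ← occupied
  → r_3 = 1.4804

ranges = [4.7312, 1.6614, 1.4804]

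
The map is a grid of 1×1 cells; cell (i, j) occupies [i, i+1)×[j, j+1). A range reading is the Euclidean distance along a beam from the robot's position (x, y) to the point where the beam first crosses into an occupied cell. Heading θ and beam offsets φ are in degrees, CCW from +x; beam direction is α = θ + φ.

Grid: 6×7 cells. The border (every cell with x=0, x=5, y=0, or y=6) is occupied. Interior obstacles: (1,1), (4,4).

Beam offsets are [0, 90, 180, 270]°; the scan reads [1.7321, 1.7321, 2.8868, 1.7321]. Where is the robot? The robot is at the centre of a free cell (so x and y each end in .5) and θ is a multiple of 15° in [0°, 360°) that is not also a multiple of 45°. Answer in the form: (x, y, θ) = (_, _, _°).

Enumerate (i+0.5, j+0.5, θ) over the 18 free cells and 16 admissible headings. For each, cast all 4 beams and compare to the given ranges.
  (1.5, 2.5, 150°): beam 1 = 0.5774 ≠ 1.7321 ✗
  (3.5, 2.5, 210°): beam 3 = 1.7321 ≠ 2.8868 ✗
  (3.5, 2.5, 300°): beam 3 = 4.0415 ≠ 2.8868 ✗
  …
  (3.5, 2.5, 330°): r_1=1.7321, r_2=1.7321, r_3=2.8868, r_4=1.7321 — all match ✓
No second candidate reproduces the full scan.

(x, y, θ) = (3.5, 2.5, 330°)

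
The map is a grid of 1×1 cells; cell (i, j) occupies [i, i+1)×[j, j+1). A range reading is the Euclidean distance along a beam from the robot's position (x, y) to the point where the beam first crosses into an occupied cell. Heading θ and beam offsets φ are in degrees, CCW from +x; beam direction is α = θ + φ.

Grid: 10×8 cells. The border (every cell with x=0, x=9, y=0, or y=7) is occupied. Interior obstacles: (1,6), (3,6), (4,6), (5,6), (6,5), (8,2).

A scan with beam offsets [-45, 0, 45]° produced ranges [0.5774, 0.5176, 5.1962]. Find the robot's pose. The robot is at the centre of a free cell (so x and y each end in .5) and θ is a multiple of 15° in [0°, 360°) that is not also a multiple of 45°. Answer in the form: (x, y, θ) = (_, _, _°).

Enumerate (i+0.5, j+0.5, θ) over the 42 free cells and 16 admissible headings. For each, cast all 3 beams and compare to the given ranges.
  (6.5, 1.5, 15°): beam 1 = 1.0000 ≠ 0.5774 ✗
  (5.5, 2.5, 15°): beam 1 = 3.0000 ≠ 0.5774 ✗
  (6.5, 3.5, 330°): beam 1 = 2.5882 ≠ 0.5774 ✗
  (2.5, 6.5, 15°): beam 3 = 0.5774 ≠ 5.1962 ✗
  (8.5, 6.5, 210°): beam 1 = 1.9319 ≠ 0.5774 ✗
  …
  (7.5, 5.5, 195°): r_1=0.5774, r_2=0.5176, r_3=5.1962 — all match ✓
No second candidate reproduces the full scan.

(x, y, θ) = (7.5, 5.5, 195°)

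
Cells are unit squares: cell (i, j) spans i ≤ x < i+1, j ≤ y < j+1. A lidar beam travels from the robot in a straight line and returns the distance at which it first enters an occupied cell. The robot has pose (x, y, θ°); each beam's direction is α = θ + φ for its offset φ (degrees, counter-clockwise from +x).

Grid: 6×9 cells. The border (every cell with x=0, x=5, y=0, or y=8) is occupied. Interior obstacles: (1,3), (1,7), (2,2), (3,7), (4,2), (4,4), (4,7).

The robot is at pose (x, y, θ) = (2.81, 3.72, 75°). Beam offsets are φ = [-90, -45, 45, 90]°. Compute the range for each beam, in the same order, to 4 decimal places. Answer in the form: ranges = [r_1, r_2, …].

ranges = [2.2673, 1.3741, 3.6200, 0.8386]

beam 1: φ=-90°, α=345°
  d=(0.9659,-0.2588)  start (2,3)  tX=0.1967 tY=2.7819  stride 1/|dx|=1.0353 1/|dy|=3.8637
    cross x-line → (3,3), t=0.1967
    cross x-line → (4,3), t=1.2320
    cross x-line → (5,3), t=2.2673 (wall)
  → r_1 = 2.2673
beam 2: φ=-45°, α=30°
  d=(0.8660,0.5000)  start (2,3)  tX=0.2194 tY=0.5600  stride 1/|dx|=1.1547 1/|dy|=2.0000
    cross x-line → (3,3), t=0.2194
    cross y-line → (3,4), t=0.5600
    cross x-line → (4,4), t=1.3741 (wall)
  → r_2 = 1.3741
beam 3: φ=45°, α=120°
  d=(-0.5000,0.8660)  start (2,3)  tX=1.6200 tY=0.3233  stride 1/|dx|=2.0000 1/|dy|=1.1547
    cross y-line → (2,4), t=0.3233
    cross y-line → (2,5), t=1.4780
    cross x-line → (1,5), t=1.6200
    cross y-line → (1,6), t=2.6327
    cross x-line → (0,6), t=3.6200 (wall)
  → r_3 = 3.6200
beam 4: φ=90°, α=165°
  d=(-0.9659,0.2588)  start (2,3)  tX=0.8386 tY=1.0818  stride 1/|dx|=1.0353 1/|dy|=3.8637
    cross x-line → (1,3), t=0.8386 (wall)
  → r_4 = 0.8386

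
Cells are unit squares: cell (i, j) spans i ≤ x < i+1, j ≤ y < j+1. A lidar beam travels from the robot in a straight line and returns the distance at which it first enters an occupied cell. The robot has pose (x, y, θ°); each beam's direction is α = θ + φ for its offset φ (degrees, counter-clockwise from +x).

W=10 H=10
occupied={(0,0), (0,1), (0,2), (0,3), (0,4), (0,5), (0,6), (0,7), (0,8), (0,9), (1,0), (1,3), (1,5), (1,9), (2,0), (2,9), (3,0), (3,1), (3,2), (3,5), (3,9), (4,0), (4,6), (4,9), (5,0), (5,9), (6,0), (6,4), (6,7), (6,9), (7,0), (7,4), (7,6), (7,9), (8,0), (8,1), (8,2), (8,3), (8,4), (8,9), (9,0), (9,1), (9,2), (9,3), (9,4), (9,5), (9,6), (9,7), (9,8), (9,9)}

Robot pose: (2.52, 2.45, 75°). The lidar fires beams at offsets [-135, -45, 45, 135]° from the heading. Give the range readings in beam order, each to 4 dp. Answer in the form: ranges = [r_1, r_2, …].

beam 1: φ=-135°, α=300°
  dir = (cos 300°, sin 300°) = (0.5000, -0.8660); from cell (2,2)
  next x-line at t=0.9600, next y-line at t=0.5196; Δt_x=2.0000, Δt_y=1.1547
    y: enter (2,1) at t=0.5196
    x: enter (3,1) at t=0.9600 ← occupied
  → r_1 = 0.9600
beam 2: φ=-45°, α=30°
  dir = (cos 30°, sin 30°) = (0.8660, 0.5000); from cell (2,2)
  next x-line at t=0.5543, next y-line at t=1.1000; Δt_x=1.1547, Δt_y=2.0000
    x: enter (3,2) at t=0.5543 ← occupied
  → r_2 = 0.5543
beam 3: φ=45°, α=120°
  dir = (cos 120°, sin 120°) = (-0.5000, 0.8660); from cell (2,2)
  next x-line at t=1.0400, next y-line at t=0.6351; Δt_x=2.0000, Δt_y=1.1547
    y: enter (2,3) at t=0.6351
    x: enter (1,3) at t=1.0400 ← occupied
  → r_3 = 1.0400
beam 4: φ=135°, α=210°
  dir = (cos 210°, sin 210°) = (-0.8660, -0.5000); from cell (2,2)
  next x-line at t=0.6004, next y-line at t=0.9000; Δt_x=1.1547, Δt_y=2.0000
    x: enter (1,2) at t=0.6004
    y: enter (1,1) at t=0.9000
    x: enter (0,1) at t=1.7551 ← occupied
  → r_4 = 1.7551

ranges = [0.9600, 0.5543, 1.0400, 1.7551]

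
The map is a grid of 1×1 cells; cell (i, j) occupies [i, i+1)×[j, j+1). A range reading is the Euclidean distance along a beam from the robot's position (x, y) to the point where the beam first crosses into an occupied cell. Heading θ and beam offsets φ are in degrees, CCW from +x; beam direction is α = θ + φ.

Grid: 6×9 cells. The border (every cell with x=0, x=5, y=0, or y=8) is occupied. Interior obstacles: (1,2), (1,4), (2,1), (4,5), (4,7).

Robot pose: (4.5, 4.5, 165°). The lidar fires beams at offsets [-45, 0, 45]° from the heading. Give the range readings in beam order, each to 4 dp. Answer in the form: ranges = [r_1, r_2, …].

beam 1: φ=-45°, α=120°
  cosα=-0.5000 sinα=0.8660 | (4,4) | tMaxX 1.0000 tMaxY 0.5774 | tΔX 2.0000 tΔY 1.1547
    t=0.5774 [y] (4,5) — stop
  → r_1 = 0.5774
beam 2: φ=0°, α=165°
  cosα=-0.9659 sinα=0.2588 | (4,4) | tMaxX 0.5176 tMaxY 1.9319 | tΔX 1.0353 tΔY 3.8637
    t=0.5176 [x] (3,4)
    t=1.5529 [x] (2,4)
    t=1.9319 [y] (2,5)
    t=2.5882 [x] (1,5)
    t=3.6235 [x] (0,5) — stop
  → r_2 = 3.6235
beam 3: φ=45°, α=210°
  cosα=-0.8660 sinα=-0.5000 | (4,4) | tMaxX 0.5774 tMaxY 1.0000 | tΔX 1.1547 tΔY 2.0000
    t=0.5774 [x] (3,4)
    t=1.0000 [y] (3,3)
    t=1.7321 [x] (2,3)
    t=2.8868 [x] (1,3)
    t=3.0000 [y] (1,2) — stop
  → r_3 = 3.0000

ranges = [0.5774, 3.6235, 3.0000]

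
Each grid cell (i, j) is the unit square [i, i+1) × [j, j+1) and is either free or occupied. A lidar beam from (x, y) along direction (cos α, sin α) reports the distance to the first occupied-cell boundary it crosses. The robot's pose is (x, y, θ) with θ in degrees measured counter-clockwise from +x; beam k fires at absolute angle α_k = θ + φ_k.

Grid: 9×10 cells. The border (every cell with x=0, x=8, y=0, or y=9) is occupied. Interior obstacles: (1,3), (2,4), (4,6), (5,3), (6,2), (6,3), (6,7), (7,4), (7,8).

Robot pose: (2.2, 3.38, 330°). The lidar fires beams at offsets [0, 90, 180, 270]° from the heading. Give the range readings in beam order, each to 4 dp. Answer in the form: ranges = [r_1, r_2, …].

ranges = [4.7600, 0.7159, 0.2309, 0.4000]

beam 1: φ=0°, α=330°
  direction (0.8660, -0.5000); cell (2,3); t to first gridline: x 0.9238, y 0.7600 (then +1.1547 / +2.0000)
    (2,2) via y @ 0.7600
    (3,2) via x @ 0.9238
    (4,2) via x @ 2.0785
    (4,1) via y @ 2.7600
    (5,1) via x @ 3.2332
    (6,1) via x @ 4.3879
    (6,0) via y @ 4.7600  # hit
  → r_1 = 4.7600
beam 2: φ=90°, α=60°
  direction (0.5000, 0.8660); cell (2,3); t to first gridline: x 1.6000, y 0.7159 (then +2.0000 / +1.1547)
    (2,4) via y @ 0.7159  # hit
  → r_2 = 0.7159
beam 3: φ=180°, α=150°
  direction (-0.8660, 0.5000); cell (2,3); t to first gridline: x 0.2309, y 1.2400 (then +1.1547 / +2.0000)
    (1,3) via x @ 0.2309  # hit
  → r_3 = 0.2309
beam 4: φ=270°, α=240°
  direction (-0.5000, -0.8660); cell (2,3); t to first gridline: x 0.4000, y 0.4388 (then +2.0000 / +1.1547)
    (1,3) via x @ 0.4000  # hit
  → r_4 = 0.4000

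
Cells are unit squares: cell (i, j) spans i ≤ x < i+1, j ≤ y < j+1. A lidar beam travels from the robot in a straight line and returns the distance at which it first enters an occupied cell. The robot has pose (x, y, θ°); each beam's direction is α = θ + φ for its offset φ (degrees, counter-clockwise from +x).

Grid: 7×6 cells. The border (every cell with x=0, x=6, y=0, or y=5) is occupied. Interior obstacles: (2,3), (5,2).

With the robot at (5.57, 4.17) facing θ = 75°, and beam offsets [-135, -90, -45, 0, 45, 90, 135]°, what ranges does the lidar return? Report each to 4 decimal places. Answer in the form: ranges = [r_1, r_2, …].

beam 1: φ=-135°, α=300°
  cosα=0.5000 sinα=-0.8660 | (5,4) | tMaxX 0.8600 tMaxY 0.1963 | tΔX 2.0000 tΔY 1.1547
    t=0.1963 [y] (5,3)
    t=0.8600 [x] (6,3) — stop
  → r_1 = 0.8600
beam 2: φ=-90°, α=345°
  cosα=0.9659 sinα=-0.2588 | (5,4) | tMaxX 0.4452 tMaxY 0.6568 | tΔX 1.0353 tΔY 3.8637
    t=0.4452 [x] (6,4) — stop
  → r_2 = 0.4452
beam 3: φ=-45°, α=30°
  cosα=0.8660 sinα=0.5000 | (5,4) | tMaxX 0.4965 tMaxY 1.6600 | tΔX 1.1547 tΔY 2.0000
    t=0.4965 [x] (6,4) — stop
  → r_3 = 0.4965
beam 4: φ=0°, α=75°
  cosα=0.2588 sinα=0.9659 | (5,4) | tMaxX 1.6614 tMaxY 0.8593 | tΔX 3.8637 tΔY 1.0353
    t=0.8593 [y] (5,5) — stop
  → r_4 = 0.8593
beam 5: φ=45°, α=120°
  cosα=-0.5000 sinα=0.8660 | (5,4) | tMaxX 1.1400 tMaxY 0.9584 | tΔX 2.0000 tΔY 1.1547
    t=0.9584 [y] (5,5) — stop
  → r_5 = 0.9584
beam 6: φ=90°, α=165°
  cosα=-0.9659 sinα=0.2588 | (5,4) | tMaxX 0.5901 tMaxY 3.2069 | tΔX 1.0353 tΔY 3.8637
    t=0.5901 [x] (4,4)
    t=1.6254 [x] (3,4)
    t=2.6607 [x] (2,4)
    t=3.2069 [y] (2,5) — stop
  → r_6 = 3.2069
beam 7: φ=135°, α=210°
  cosα=-0.8660 sinα=-0.5000 | (5,4) | tMaxX 0.6582 tMaxY 0.3400 | tΔX 1.1547 tΔY 2.0000
    t=0.3400 [y] (5,3)
    t=0.6582 [x] (4,3)
    t=1.8129 [x] (3,3)
    t=2.3400 [y] (3,2)
    t=2.9676 [x] (2,2)
    t=4.1223 [x] (1,2)
    t=4.3400 [y] (1,1)
    t=5.2770 [x] (0,1) — stop
  → r_7 = 5.2770

ranges = [0.8600, 0.4452, 0.4965, 0.8593, 0.9584, 3.2069, 5.2770]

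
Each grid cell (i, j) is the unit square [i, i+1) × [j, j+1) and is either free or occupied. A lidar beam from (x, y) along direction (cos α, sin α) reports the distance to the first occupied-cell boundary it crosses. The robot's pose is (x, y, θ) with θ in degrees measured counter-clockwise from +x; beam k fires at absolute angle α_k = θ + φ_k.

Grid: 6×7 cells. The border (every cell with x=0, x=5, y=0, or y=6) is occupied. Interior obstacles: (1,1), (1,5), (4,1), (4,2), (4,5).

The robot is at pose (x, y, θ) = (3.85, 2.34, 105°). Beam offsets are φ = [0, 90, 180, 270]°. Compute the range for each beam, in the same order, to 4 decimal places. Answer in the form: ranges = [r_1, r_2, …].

ranges = [3.7891, 1.9153, 0.5796, 0.1553]

beam 1: φ=0°, α=105°
  d=(-0.2588,0.9659)  start (3,2)  tX=3.2841 tY=0.6833  stride 1/|dx|=3.8637 1/|dy|=1.0353
    cross y-line → (3,3), t=0.6833
    cross y-line → (3,4), t=1.7186
    cross y-line → (3,5), t=2.7538
    cross x-line → (2,5), t=3.2841
    cross y-line → (2,6), t=3.7891 (wall)
  → r_1 = 3.7891
beam 2: φ=90°, α=195°
  d=(-0.9659,-0.2588)  start (3,2)  tX=0.8800 tY=1.3137  stride 1/|dx|=1.0353 1/|dy|=3.8637
    cross x-line → (2,2), t=0.8800
    cross y-line → (2,1), t=1.3137
    cross x-line → (1,1), t=1.9153 (wall)
  → r_2 = 1.9153
beam 3: φ=180°, α=285°
  d=(0.2588,-0.9659)  start (3,2)  tX=0.5796 tY=0.3520  stride 1/|dx|=3.8637 1/|dy|=1.0353
    cross y-line → (3,1), t=0.3520
    cross x-line → (4,1), t=0.5796 (wall)
  → r_3 = 0.5796
beam 4: φ=270°, α=15°
  d=(0.9659,0.2588)  start (3,2)  tX=0.1553 tY=2.5500  stride 1/|dx|=1.0353 1/|dy|=3.8637
    cross x-line → (4,2), t=0.1553 (wall)
  → r_4 = 0.1553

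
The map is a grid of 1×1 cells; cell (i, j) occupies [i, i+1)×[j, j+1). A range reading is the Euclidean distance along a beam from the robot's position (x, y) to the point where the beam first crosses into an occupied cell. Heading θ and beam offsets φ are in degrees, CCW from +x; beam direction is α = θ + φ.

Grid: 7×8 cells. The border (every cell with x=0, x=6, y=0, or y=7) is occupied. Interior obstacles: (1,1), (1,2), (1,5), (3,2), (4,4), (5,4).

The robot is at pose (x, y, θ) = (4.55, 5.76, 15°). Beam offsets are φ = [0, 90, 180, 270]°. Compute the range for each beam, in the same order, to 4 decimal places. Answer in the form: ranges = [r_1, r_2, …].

beam 1: φ=0°, α=15°
  d=(0.9659,0.2588)  start (4,5)  tX=0.4659 tY=0.9273  stride 1/|dx|=1.0353 1/|dy|=3.8637
    cross x-line → (5,5), t=0.4659
    cross y-line → (5,6), t=0.9273
    cross x-line → (6,6), t=1.5012 (wall)
  → r_1 = 1.5012
beam 2: φ=90°, α=105°
  d=(-0.2588,0.9659)  start (4,5)  tX=2.1250 tY=0.2485  stride 1/|dx|=3.8637 1/|dy|=1.0353
    cross y-line → (4,6), t=0.2485
    cross y-line → (4,7), t=1.2837 (wall)
  → r_2 = 1.2837
beam 3: φ=180°, α=195°
  d=(-0.9659,-0.2588)  start (4,5)  tX=0.5694 tY=2.9364  stride 1/|dx|=1.0353 1/|dy|=3.8637
    cross x-line → (3,5), t=0.5694
    cross x-line → (2,5), t=1.6047
    cross x-line → (1,5), t=2.6400 (wall)
  → r_3 = 2.6400
beam 4: φ=270°, α=285°
  d=(0.2588,-0.9659)  start (4,5)  tX=1.7387 tY=0.7868  stride 1/|dx|=3.8637 1/|dy|=1.0353
    cross y-line → (4,4), t=0.7868 (wall)
  → r_4 = 0.7868

ranges = [1.5012, 1.2837, 2.6400, 0.7868]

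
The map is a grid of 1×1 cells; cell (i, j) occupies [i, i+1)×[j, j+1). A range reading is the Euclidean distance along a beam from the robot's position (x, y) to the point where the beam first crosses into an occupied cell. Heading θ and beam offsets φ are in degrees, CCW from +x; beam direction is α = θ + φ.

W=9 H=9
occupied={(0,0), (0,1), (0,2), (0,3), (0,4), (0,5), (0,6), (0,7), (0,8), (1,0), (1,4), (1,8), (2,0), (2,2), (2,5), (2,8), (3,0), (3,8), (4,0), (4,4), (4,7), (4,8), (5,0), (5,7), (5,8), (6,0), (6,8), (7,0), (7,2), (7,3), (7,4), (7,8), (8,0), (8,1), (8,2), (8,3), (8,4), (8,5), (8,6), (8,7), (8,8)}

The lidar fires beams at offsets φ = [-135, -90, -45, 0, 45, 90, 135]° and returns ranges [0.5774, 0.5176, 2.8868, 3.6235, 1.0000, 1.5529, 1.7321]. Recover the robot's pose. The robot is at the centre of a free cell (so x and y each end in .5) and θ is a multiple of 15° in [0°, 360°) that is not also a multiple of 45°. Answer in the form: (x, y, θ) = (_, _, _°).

The pose lattice has 40·16 = 640 candidates. Test each by forward raycasting.
  (6.5, 3.5, 345°): beam 1 = 5.0000 ≠ 0.5774 ✗
  (4.5, 2.5, 15°): beam 1 = 1.7321 ≠ 0.5774 ✗
  (5.5, 3.5, 105°): beam 1 = 1.7321 ≠ 0.5774 ✗
  (3.5, 7.5, 285°): beam 1 = 1.0000 ≠ 0.5774 ✗
  (6.5, 6.5, 240°): beam 1 = 1.5529 ≠ 0.5774 ✗
  …
  (3.5, 4.5, 105°): r_1=0.5774, r_2=0.5176, r_3=2.8868, r_4=3.6235, r_5=1.0000, r_6=1.5529, r_7=1.7321 — all match ✓
No second candidate reproduces the full scan.

(x, y, θ) = (3.5, 4.5, 105°)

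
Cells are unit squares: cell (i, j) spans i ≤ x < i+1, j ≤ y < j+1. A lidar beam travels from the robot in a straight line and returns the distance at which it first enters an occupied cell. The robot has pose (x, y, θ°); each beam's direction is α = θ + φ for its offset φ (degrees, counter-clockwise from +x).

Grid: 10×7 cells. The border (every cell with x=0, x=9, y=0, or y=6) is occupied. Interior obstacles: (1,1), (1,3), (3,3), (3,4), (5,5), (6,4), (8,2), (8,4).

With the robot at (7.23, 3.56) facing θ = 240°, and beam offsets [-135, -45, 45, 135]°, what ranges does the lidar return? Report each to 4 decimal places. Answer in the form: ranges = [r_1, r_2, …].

beam 1: φ=-135°, α=105°
  direction (-0.2588, 0.9659); cell (7,3); t to first gridline: x 0.8887, y 0.4555 (then +3.8637 / +1.0353)
    (7,4) via y @ 0.4555
    (6,4) via x @ 0.8887  # hit
  → r_1 = 0.8887
beam 2: φ=-45°, α=195°
  direction (-0.9659, -0.2588); cell (7,3); t to first gridline: x 0.2381, y 2.1637 (then +1.0353 / +3.8637)
    (6,3) via x @ 0.2381
    (5,3) via x @ 1.2734
    (5,2) via y @ 2.1637
    (4,2) via x @ 2.3087
    (3,2) via x @ 3.3439
    (2,2) via x @ 4.3792
    (1,2) via x @ 5.4145
    (1,1) via y @ 6.0274  # hit
  → r_2 = 6.0274
beam 3: φ=45°, α=285°
  direction (0.2588, -0.9659); cell (7,3); t to first gridline: x 2.9751, y 0.5798 (then +3.8637 / +1.0353)
    (7,2) via y @ 0.5798
    (7,1) via y @ 1.6150
    (7,0) via y @ 2.6503  # hit
  → r_3 = 2.6503
beam 4: φ=135°, α=15°
  direction (0.9659, 0.2588); cell (7,3); t to first gridline: x 0.7972, y 1.7000 (then +1.0353 / +3.8637)
    (8,3) via x @ 0.7972
    (8,4) via y @ 1.7000  # hit
  → r_4 = 1.7000

ranges = [0.8887, 6.0274, 2.6503, 1.7000]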